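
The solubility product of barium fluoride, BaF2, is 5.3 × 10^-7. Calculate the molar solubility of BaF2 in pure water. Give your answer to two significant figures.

BaF2(s) ⇌ Ba^2+ + 2 F^-
Ksp = [Ba^2+][F^-]^2
With molar solubility s: [Ba^2+] = s, [F^-] = 2s.
Ksp = s(2s)^2 = 4s^3
s = (5.3 × 10^-7 / 4)^(1/3) = 5.1 x 10^-3 M

5.1e-3 M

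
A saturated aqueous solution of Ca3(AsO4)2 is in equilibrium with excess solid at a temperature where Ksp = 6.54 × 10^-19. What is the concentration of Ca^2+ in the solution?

Ca3(AsO4)2(s) ⇌ 3 Ca^2+ + 2 AsO4^3-
Ksp = [Ca^2+]^3[AsO4^3-]^2
For each mole of Ca3(AsO4)2 that dissolves: [Ca^2+] = 3s, [AsO4^3-] = 2s.
So Ksp = (3s)^3 × (2s)^2 = 108s^5
s = (6.54 × 10^-19 / 108)^(1/5) = 9.045 × 10^-5 M
[Ca^2+] = 3s = 2.71 × 10^-4 M

2.71 × 10^-4 M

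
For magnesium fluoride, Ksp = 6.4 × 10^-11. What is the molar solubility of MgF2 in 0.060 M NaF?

MgF2(s) ⇌ Mg^2+ + 2 F^-
Ksp = [Mg^2+][F^-]^2
Let s = moles of MgF2 that dissolve per litre. [Mg^2+] = s, [F^-] = 0.060 + 2s ≈ 0.060 (since F^- from NaF dominates).
Ksp ≈ s × (0.060)^2
s = 1.8 × 10^-8 M
Check: 2s = 3.6 × 10^-8 ≪ 0.060, so the approximation is valid.

1.8e-8 M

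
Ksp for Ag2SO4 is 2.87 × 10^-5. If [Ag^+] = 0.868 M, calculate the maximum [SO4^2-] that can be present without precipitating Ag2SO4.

Ag2SO4(s) ⇌ 2 Ag^+ + SO4^2-
Ksp = [Ag^+]^2[SO4^2-]
Precipitation begins when Q = Ksp. With [Ag^+] = 0.868 M:
2.87 × 10^-5 = (0.868)^2 × [SO4^2-]
[SO4^2-] = (2.87 × 10^-5 / 7.534 × 10^-1) = 3.81 × 10^-5 M

[SO4^2-] = 3.81e-5 M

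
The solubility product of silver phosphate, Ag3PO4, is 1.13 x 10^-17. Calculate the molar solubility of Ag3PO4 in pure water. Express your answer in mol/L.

Ag3PO4(s) <=> 3 Ag^+ + PO4^3-
Ksp = [Ag^+]^3[PO4^3-]
With molar solubility s: [Ag^+] = 3s, [PO4^3-] = s.
Substituting: Ksp = (3s)^3s = 27s^4
Solving, s = (1.13 x 10^-17/27)^(1/4) = 2.54 x 10^-5 M

s = 2.54 × 10^-5 M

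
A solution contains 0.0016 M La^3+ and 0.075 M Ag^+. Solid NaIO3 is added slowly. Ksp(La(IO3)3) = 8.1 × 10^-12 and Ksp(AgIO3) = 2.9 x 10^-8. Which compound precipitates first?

Each salt begins to precipitate when Q = Ksp, i.e. when [IO3^-] reaches its threshold.
For La(IO3)3: 8.1 × 10^-12 = 0.0016 × [IO3^-]^3  ⇒  [IO3^-] = 1.7 × 10^-3 M.
For AgIO3: 2.9 x 10^-8 = 0.075 × [IO3^-]  ⇒  [IO3^-] = 3.9 × 10^-7 M.
The salt with the lower threshold [IO3^-] precipitates first: AgIO3.

AgIO3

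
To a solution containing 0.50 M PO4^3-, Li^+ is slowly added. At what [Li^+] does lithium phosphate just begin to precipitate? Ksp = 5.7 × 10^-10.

Li3PO4(s) <=> 3 Li^+(aq) + PO4^3-(aq)
Ksp = [Li^+]^3[PO4^3-]
Precipitation begins when Q = Ksp. With [PO4^3-] = 0.50 M:
5.7 × 10^-10 = (0.50) × [Li^+]^3
[Li^+] = (5.7 × 10^-10 / 5.0 x 10^-1)^(1/3) = 1.0 x 10^-3 M

[Li^+] ≈ 1.0e-3 M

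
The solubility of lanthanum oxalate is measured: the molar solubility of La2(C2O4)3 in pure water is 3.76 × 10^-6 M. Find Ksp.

La2(C2O4)3(s) ⇌ 2 La^3+(aq) + 3 C2O4^2-(aq)
With molar solubility s: [La^3+] = 2s, [C2O4^2-] = 3s.
Ksp = [La^3+]^2[C2O4^2-]^3
Substituting: Ksp = (2s)^2(3s)^3 = 108s^5
Ksp = 108 × (3.76 × 10^-6)^5 = 8.12 × 10^-26

Ksp = 8.12 × 10^-26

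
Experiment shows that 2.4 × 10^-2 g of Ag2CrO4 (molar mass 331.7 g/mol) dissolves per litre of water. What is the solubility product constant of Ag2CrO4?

Ksp ≈ 1.5 × 10^-12

Molar solubility s = (2.4 × 10^-2 g/L) / (331.7 g/mol) = 7.24 × 10^-5 M.
Ag2CrO4(s) ⇌ 2 Ag^+ + CrO4^2-
Let s = molar solubility. Then [Ag^+] = 2s and [CrO4^2-] = s.
Ksp = [Ag^+]^2[CrO4^2-]
Substituting: Ksp = (2s)^2s = 4s^3
With s = 7.24 × 10^-5: Ksp = 1.5 × 10^-12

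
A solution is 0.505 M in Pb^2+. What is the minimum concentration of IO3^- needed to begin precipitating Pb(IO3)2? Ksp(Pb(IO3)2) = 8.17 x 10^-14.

Pb(IO3)2(s) ⇌ Pb^2+ + 2 IO3^-
Ksp = [Pb^2+][IO3^-]^2
Precipitation begins when Q = Ksp. With [Pb^2+] = 0.505 M:
8.17 x 10^-14 = (0.505) × [IO3^-]^2
[IO3^-] = (8.17 x 10^-14 / 5.05 × 10^-1)^(1/2) = 4.02 × 10^-7 M

[IO3^-] = 4.02 × 10^-7 M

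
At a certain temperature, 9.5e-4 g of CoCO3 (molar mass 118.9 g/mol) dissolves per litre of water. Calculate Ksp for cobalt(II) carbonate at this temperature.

Molar solubility s = (9.5 x 10^-4 g/L) / (118.9 g/mol) = 7.99 × 10^-6 M.
CoCO3(s) <=> Co^2+ + CO3^2-
Let s = molar solubility. Then [Co^2+] = s and [CO3^2-] = s.
Ksp = [Co^2+][CO3^2-]
Ksp = s × s = s^2
Ksp = (7.99 x 10^-6)^2 = 6.4 × 10^-11

Ksp = 6.4 × 10^-11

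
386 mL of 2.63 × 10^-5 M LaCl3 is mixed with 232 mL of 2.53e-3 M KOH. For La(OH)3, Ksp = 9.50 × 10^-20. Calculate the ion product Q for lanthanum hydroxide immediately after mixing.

Total volume = 386 + 232 = 618 mL.
[La^3+] = 2.63 x 10^-5 × (386/618) = 1.643 x 10^-5 M
[OH^-] = 2.53 × 10^-3 × (232/618) = 9.498 × 10^-4 M
La(OH)3(s) <=> La^3+(aq) + 3 OH^-(aq), so Q = [La^3+][OH^-]^3
Q = (1.643 x 10^-5)(9.498 × 10^-4)^3 = 1.41 × 10^-14
Q > Ksp, so La(OH)3 will precipitate.

Q = 1.41e-14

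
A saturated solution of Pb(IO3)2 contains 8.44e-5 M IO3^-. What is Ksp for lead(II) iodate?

Pb(IO3)2(s) ⇌ Pb^2+(aq) + 2 IO3^-(aq)
Stoichiometry gives [Pb^2+] = (1/2)[IO3^-] = 4.220 × 10^-5 M.
Ksp = [Pb^2+][IO3^-]^2
Ksp = 4.220 × 10^-5 × (8.44 × 10^-5)^2 = 3.01 × 10^-13

3.01 x 10^-13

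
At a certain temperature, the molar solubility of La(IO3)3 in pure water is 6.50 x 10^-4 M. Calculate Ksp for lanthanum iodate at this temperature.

Ksp = 4.82 x 10^-12

La(IO3)3(s) <=> La^3+(aq) + 3 IO3^-(aq)
With molar solubility s: [La^3+] = s, [IO3^-] = 3s.
Ksp = [La^3+][IO3^-]^3
Ksp = s(3s)^3 = 27s^4
Ksp = 27 × (6.50 x 10^-4)^4 = 4.82 × 10^-12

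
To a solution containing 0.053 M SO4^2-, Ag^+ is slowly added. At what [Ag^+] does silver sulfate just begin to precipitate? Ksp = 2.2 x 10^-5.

[Ag^+] ≈ 2.0e-2 M

Ag2SO4(s) ⇌ 2 Ag^+ + SO4^2-
Ksp = [Ag^+]^2[SO4^2-]
Precipitation begins when Q = Ksp. With [SO4^2-] = 0.053 M:
2.2 x 10^-5 = (0.053) × [Ag^+]^2
[Ag^+] = (2.2 x 10^-5 / 5.3 × 10^-2)^(1/2) = 2.0 x 10^-2 M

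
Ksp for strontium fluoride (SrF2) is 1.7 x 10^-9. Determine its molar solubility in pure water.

SrF2(s) ⇌ Sr^2+(aq) + 2 F^-(aq)
Ksp = [Sr^2+][F^-]^2
Let s = molar solubility. Then [Sr^2+] = s and [F^-] = 2s.
Ksp = s(2s)^2 = 4s^3
s^3 = 1.7 x 10^-9 / 4, so s = 7.5 × 10^-4 M

7.5 × 10^-4 M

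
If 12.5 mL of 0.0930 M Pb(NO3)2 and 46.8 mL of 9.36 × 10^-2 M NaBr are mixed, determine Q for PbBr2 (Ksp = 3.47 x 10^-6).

1.07 x 10^-4

Total volume = 12.5 + 46.8 = 59.3 mL.
[Pb^2+] = 9.30 × 10^-2 × (12.5/59.3) = 1.960 × 10^-2 M
[Br^-] = 9.36 x 10^-2 × (46.8/59.3) = 7.387 × 10^-2 M
PbBr2(s) ⇌ Pb^2+(aq) + 2 Br^-(aq), so Q = [Pb^2+][Br^-]^2
Q = (1.960 × 10^-2)(7.387 x 10^-2)^2 = 1.07 x 10^-4
Q > Ksp, so PbBr2 will precipitate.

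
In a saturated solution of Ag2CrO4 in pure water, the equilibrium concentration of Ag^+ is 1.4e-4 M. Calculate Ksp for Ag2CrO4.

Ag2CrO4(s) ⇌ 2 Ag^+(aq) + CrO4^2-(aq)
Stoichiometry gives [CrO4^2-] = (1/2)[Ag^+] = 7.00 × 10^-5 M.
Ksp = [Ag^+]^2[CrO4^2-]
Ksp = (1.4 x 10^-4)^2 × 7.00 × 10^-5 = 1.4 x 10^-12

1.4 x 10^-12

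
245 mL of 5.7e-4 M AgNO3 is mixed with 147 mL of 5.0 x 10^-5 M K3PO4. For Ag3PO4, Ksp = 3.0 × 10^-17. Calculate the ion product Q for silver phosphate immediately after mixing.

Total volume = 245 + 147 = 392 mL.
[Ag^+] = 5.7 × 10^-4 × (245/392) = 3.56 x 10^-4 M
[PO4^3-] = 5.0 × 10^-5 × (147/392) = 1.88 × 10^-5 M
Ag3PO4(s) ⇌ 3 Ag^+ + PO4^3-, so Q = [Ag^+]^3[PO4^3-]
Q = (3.56 × 10^-4)^3(1.88 x 10^-5) = 8.5 × 10^-16
Q > Ksp, so Ag3PO4 will precipitate.

Q = 8.5 x 10^-16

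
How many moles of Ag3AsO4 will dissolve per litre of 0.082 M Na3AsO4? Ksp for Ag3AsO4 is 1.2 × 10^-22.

Ag3AsO4(s) <=> 3 Ag^+(aq) + AsO4^3-(aq)
Ksp = [Ag^+]^3[AsO4^3-]
Let s be the molar solubility in this solution. [Ag^+] = 3s, [AsO4^3-] = 0.082 + s ≈ 0.082 (since AsO4^3- from Na3AsO4 dominates).
Ksp ≈ (3s)^3 × 0.082
s = 3.8 × 10^-8 M
Check: s = 3.8 × 10^-8 ≪ 0.082, so the approximation is valid.

s ≈ 3.8 × 10^-8 M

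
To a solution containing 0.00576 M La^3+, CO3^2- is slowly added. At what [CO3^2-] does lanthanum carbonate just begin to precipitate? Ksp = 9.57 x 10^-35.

La2(CO3)3(s) <=> 2 La^3+ + 3 CO3^2-
Ksp = [La^3+]^2[CO3^2-]^3
Precipitation begins when Q = Ksp. With [La^3+] = 0.00576 M:
9.57 x 10^-35 = (0.00576)^2 × [CO3^2-]^3
[CO3^2-] = (9.57 x 10^-35 / 3.318 × 10^-5)^(1/3) = 1.42 x 10^-10 M

[CO3^2-] ≈ 1.42e-10 M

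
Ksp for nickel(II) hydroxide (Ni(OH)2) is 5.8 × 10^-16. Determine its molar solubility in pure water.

5.3 × 10^-6 M

Ni(OH)2(s) <=> Ni^2+ + 2 OH^-
Ksp = [Ni^2+][OH^-]^2
With molar solubility s: [Ni^2+] = s, [OH^-] = 2s.
Ksp = s(2s)^2 = 4s^3
s = (5.8 × 10^-16 / 4)^(1/3) = 5.3 × 10^-6 M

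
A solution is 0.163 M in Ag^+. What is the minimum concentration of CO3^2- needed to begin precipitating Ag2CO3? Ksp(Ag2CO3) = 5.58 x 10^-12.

Ag2CO3(s) <=> 2 Ag^+(aq) + CO3^2-(aq)
Ksp = [Ag^+]^2[CO3^2-]
Precipitation begins when Q = Ksp. With [Ag^+] = 0.163 M:
5.58 x 10^-12 = (0.163)^2 × [CO3^2-]
[CO3^2-] = (5.58 x 10^-12 / 2.657 x 10^-2) = 2.10 x 10^-10 M

2.10e-10 M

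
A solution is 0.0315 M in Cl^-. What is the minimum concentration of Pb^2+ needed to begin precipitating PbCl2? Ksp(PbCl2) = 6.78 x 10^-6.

PbCl2(s) ⇌ Pb^2+(aq) + 2 Cl^-(aq)
Ksp = [Pb^2+][Cl^-]^2
Precipitation begins when Q = Ksp. With [Cl^-] = 0.0315 M:
6.78 x 10^-6 = (0.0315)^2 × [Pb^2+]
[Pb^2+] = (6.78 x 10^-6 / 9.923 × 10^-4) = 6.83 × 10^-3 M

[Pb^2+] = 6.83 × 10^-3 M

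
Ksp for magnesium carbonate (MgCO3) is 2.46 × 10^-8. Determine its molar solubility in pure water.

1.57e-4 M

MgCO3(s) ⇌ Mg^2+ + CO3^2-
Ksp = [Mg^2+][CO3^2-]
For each mole of MgCO3 that dissolves: [Mg^2+] = s, [CO3^2-] = s.
Ksp = (s)(s) = s^2
s = √(2.46 × 10^-8) = 1.57 x 10^-4 M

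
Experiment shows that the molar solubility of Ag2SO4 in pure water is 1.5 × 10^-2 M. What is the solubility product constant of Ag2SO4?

1.4e-5

Ag2SO4(s) ⇌ 2 Ag^+ + SO4^2-
Let s = molar solubility. Then [Ag^+] = 2s and [SO4^2-] = s.
Ksp = [Ag^+]^2[SO4^2-]
Ksp = (2s)^2s = 4s^3
Ksp = 4 × (1.5 x 10^-2)^3 = 1.4 × 10^-5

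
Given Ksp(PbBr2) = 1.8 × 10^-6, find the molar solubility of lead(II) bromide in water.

7.7 × 10^-3 M

PbBr2(s) ⇌ Pb^2+(aq) + 2 Br^-(aq)
Ksp = [Pb^2+][Br^-]^2
With molar solubility s: [Pb^2+] = s, [Br^-] = 2s.
Ksp = s(2s)^2 = 4s^3
s^3 = 1.8 × 10^-6 / 4, so s = 7.7 × 10^-3 M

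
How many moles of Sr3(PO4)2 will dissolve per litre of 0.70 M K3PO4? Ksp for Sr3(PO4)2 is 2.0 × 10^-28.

Sr3(PO4)2(s) ⇌ 3 Sr^2+(aq) + 2 PO4^3-(aq)
Ksp = [Sr^2+]^3[PO4^3-]^2
Let s be the molar solubility in this solution. [Sr^2+] = 3s, [PO4^3-] = 0.70 + 2s ≈ 0.70 (since PO4^3- from K3PO4 dominates).
Ksp ≈ (3s)^3 × (0.70)^2
s = 2.5 × 10^-10 M
Check: 2s = 4.9 x 10^-10 ≪ 0.70, so the approximation is valid.

2.5e-10 M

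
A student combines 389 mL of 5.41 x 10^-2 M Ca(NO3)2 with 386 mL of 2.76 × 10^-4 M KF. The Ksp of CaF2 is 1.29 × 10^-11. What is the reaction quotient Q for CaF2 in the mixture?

Q ≈ 5.13e-10

Total volume = 389 + 386 = 775 mL.
[Ca^2+] = 5.41 x 10^-2 × (389/775) = 2.715 × 10^-2 M
[F^-] = 2.76 × 10^-4 × (386/775) = 1.375 × 10^-4 M
CaF2(s) ⇌ Ca^2+(aq) + 2 F^-(aq), so Q = [Ca^2+][F^-]^2
Q = (2.715 × 10^-2)(1.375 × 10^-4)^2 = 5.13 x 10^-10
Q > Ksp, so CaF2 will precipitate.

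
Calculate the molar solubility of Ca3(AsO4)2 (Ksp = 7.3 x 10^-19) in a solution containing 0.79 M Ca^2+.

Ca3(AsO4)2(s) ⇌ 3 Ca^2+(aq) + 2 AsO4^3-(aq)
Ksp = [Ca^2+]^3[AsO4^3-]^2
Let s be the molar solubility in this solution. [Ca^2+] = 0.79 + 3s ≈ 0.79, [AsO4^3-] = 2s (Ksp is small, so little additional dissolves).
Ksp ≈ (0.79)^3 × (2s)^2
s = 6.1 × 10^-10 M
Check: 3s = 1.8 x 10^-9 ≪ 0.79, so the approximation is valid.

s = 6.1 × 10^-10 M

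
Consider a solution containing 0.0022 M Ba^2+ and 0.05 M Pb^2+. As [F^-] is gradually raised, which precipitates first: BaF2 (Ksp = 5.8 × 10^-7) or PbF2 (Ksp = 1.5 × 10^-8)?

PbF2

Each salt begins to precipitate when Q = Ksp, i.e. when [F^-] reaches its threshold.
For BaF2: 5.8 × 10^-7 = 0.0022 × [F^-]^2  ⇒  [F^-] = 1.6 × 10^-2 M.
For PbF2: 1.5 × 10^-8 = 0.05 × [F^-]^2  ⇒  [F^-] = 5.5 x 10^-4 M.
The salt with the lower threshold [F^-] precipitates first: PbF2.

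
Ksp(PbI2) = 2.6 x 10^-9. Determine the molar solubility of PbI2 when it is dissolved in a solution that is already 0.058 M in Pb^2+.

s = 1.1 x 10^-4 M

PbI2(s) <=> Pb^2+ + 2 I^-
Ksp = [Pb^2+][I^-]^2
If s mol/L dissolves here, [Pb^2+] = 0.058 + s ≈ 0.058, [I^-] = 2s (Ksp is small, so little additional dissolves).
Ksp ≈ 0.058 × (2s)^2
s = 1.1 × 10^-4 M
Check: s = 1.1 × 10^-4 ≪ 0.058, so the approximation is valid.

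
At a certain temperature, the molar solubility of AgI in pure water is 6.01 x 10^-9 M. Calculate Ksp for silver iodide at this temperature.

AgI(s) ⇌ Ag^+ + I^-
If s mol/L of AgI dissolves, [Ag^+] = s and [I^-] = s.
Ksp = [Ag^+][I^-]
Ksp = (s)(s) = s^2
With s = 6.01 × 10^-9: Ksp = 3.61 × 10^-17

Ksp ≈ 3.61 × 10^-17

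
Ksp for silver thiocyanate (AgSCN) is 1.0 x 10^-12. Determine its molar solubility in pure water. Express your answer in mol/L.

AgSCN(s) <=> Ag^+(aq) + SCN^-(aq)
Ksp = [Ag^+][SCN^-]
With molar solubility s: [Ag^+] = s, [SCN^-] = s.
Ksp = s^2
s = √(1.0 x 10^-12) = 1.0 × 10^-6 M

1.0 × 10^-6 M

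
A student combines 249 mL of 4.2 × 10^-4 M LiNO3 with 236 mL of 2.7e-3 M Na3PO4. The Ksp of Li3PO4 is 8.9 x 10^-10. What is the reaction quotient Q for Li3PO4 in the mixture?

Total volume = 249 + 236 = 485 mL.
[Li^+] = 4.2 x 10^-4 × (249/485) = 2.16 x 10^-4 M
[PO4^3-] = 2.7 x 10^-3 × (236/485) = 1.31 x 10^-3 M
Li3PO4(s) ⇌ 3 Li^+(aq) + PO4^3-(aq), so Q = [Li^+]^3[PO4^3-]
Q = (2.16 x 10^-4)^3(1.31 × 10^-3) = 1.3 × 10^-14
Q < Ksp, so no precipitate of Li3PO4 forms.

Q = 1.3e-14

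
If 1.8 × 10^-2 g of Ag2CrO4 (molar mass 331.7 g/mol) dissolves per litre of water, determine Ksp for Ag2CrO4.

Molar solubility s = (1.8 x 10^-2 g/L) / (331.7 g/mol) = 5.43 × 10^-5 M.
Ag2CrO4(s) <=> 2 Ag^+(aq) + CrO4^2-(aq)
Let s = molar solubility. Then [Ag^+] = 2s and [CrO4^2-] = s.
Ksp = [Ag^+]^2[CrO4^2-]
Substituting: Ksp = (2s)^2s = 4s^3
Ksp = 4 × (5.43 × 10^-5)^3 = 6.4 × 10^-13

Ksp ≈ 6.4e-13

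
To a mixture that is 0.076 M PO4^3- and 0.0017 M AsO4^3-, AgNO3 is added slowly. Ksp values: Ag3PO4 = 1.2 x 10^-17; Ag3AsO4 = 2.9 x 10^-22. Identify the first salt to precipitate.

Each salt begins to precipitate when Q = Ksp, i.e. when [Ag^+] reaches its threshold.
For Ag3PO4: 1.2 x 10^-17 = 0.076 × [Ag^+]^3  ⇒  [Ag^+] = 5.4 × 10^-6 M.
For Ag3AsO4: 2.9 x 10^-22 = 0.0017 × [Ag^+]^3  ⇒  [Ag^+] = 5.5 x 10^-7 M.
The salt with the lower threshold [Ag^+] precipitates first: Ag3AsO4.

Ag3AsO4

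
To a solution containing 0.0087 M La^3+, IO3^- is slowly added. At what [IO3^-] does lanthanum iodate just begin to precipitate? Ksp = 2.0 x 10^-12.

[IO3^-] = 6.1e-4 M

La(IO3)3(s) ⇌ La^3+(aq) + 3 IO3^-(aq)
Ksp = [La^3+][IO3^-]^3
Precipitation begins when Q = Ksp. With [La^3+] = 0.0087 M:
2.0 x 10^-12 = (0.0087) × [IO3^-]^3
[IO3^-] = (2.0 x 10^-12 / 8.7 × 10^-3)^(1/3) = 6.1 x 10^-4 M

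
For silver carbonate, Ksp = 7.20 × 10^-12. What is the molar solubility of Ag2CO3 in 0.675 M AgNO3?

Ag2CO3(s) <=> 2 Ag^+ + CO3^2-
Ksp = [Ag^+]^2[CO3^2-]
Let s = moles of Ag2CO3 that dissolve per litre. [Ag^+] = 0.675 + 2s ≈ 0.675, [CO3^2-] = s (common-ion effect: Ag^+ is already 0.675 M).
Ksp ≈ (0.675)^2 × s
s = 1.58 × 10^-11 M
Check: 2s = 3.2 × 10^-11 ≪ 0.675, so the approximation is valid.

1.58 x 10^-11 M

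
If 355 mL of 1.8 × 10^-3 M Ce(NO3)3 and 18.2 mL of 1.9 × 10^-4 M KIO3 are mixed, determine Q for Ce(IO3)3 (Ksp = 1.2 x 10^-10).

Q ≈ 1.4 × 10^-18

Total volume = 355 + 18.2 = 373.2 mL.
[Ce^3+] = 1.8 × 10^-3 × (355/373.2) = 1.71 x 10^-3 M
[IO3^-] = 1.9 x 10^-4 × (18.2/373.2) = 9.27 × 10^-6 M
Ce(IO3)3(s) ⇌ Ce^3+ + 3 IO3^-, so Q = [Ce^3+][IO3^-]^3
Q = (1.71 x 10^-3)(9.27 × 10^-6)^3 = 1.4 × 10^-18
Q < Ksp, so no precipitate of Ce(IO3)3 forms.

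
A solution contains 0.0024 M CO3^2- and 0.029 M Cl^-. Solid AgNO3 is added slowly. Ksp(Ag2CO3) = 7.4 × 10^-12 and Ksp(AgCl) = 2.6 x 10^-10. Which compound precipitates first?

AgCl

Precipitation of each salt starts when its ion product equals its Ksp.
For Ag2CO3: 7.4 × 10^-12 = 0.0024 × [Ag^+]^2  ⇒  [Ag^+] = 5.6 × 10^-5 M.
For AgCl: 2.6 x 10^-10 = 0.029 × [Ag^+]  ⇒  [Ag^+] = 9.0 × 10^-9 M.
The salt with the lower threshold [Ag^+] precipitates first: AgCl.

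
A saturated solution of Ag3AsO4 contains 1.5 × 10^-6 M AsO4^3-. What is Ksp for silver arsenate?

Ag3AsO4(s) ⇌ 3 Ag^+(aq) + AsO4^3-(aq)
Stoichiometry gives [Ag^+] = (3/1)[AsO4^3-] = 4.50 × 10^-6 M.
Ksp = [Ag^+]^3[AsO4^3-]
Ksp = (4.50 × 10^-6)^3 × 1.5 x 10^-6 = 1.4 x 10^-22

Ksp = 1.4 x 10^-22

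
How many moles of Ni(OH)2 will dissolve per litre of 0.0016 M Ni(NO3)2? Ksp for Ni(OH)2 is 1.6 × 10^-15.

s = 5.0 x 10^-7 M

Ni(OH)2(s) <=> Ni^2+ + 2 OH^-
Ksp = [Ni^2+][OH^-]^2
Let s be the molar solubility in this solution. [Ni^2+] = 0.0016 + s ≈ 0.0016, [OH^-] = 2s (since Ni^2+ from Ni(NO3)2 dominates).
Ksp ≈ 0.0016 × (2s)^2
s = 5.0 × 10^-7 M
Check: s = 5.0 x 10^-7 ≪ 0.0016, so the approximation is valid.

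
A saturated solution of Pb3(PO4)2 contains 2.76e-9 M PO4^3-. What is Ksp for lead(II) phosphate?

Pb3(PO4)2(s) ⇌ 3 Pb^2+ + 2 PO4^3-
Stoichiometry gives [Pb^2+] = (3/2)[PO4^3-] = 4.140 x 10^-9 M.
Ksp = [Pb^2+]^3[PO4^3-]^2
Ksp = (4.140 x 10^-9)^3 × (2.76 x 10^-9)^2 = 5.41 × 10^-43

5.41e-43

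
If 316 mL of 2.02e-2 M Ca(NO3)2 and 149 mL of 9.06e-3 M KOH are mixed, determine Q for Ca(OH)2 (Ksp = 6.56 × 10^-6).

1.16 × 10^-7

Total volume = 316 + 149 = 465 mL.
[Ca^2+] = 2.02 x 10^-2 × (316/465) = 1.373 x 10^-2 M
[OH^-] = 9.06 x 10^-3 × (149/465) = 2.903 x 10^-3 M
Ca(OH)2(s) <=> Ca^2+(aq) + 2 OH^-(aq), so Q = [Ca^2+][OH^-]^2
Q = (1.373 x 10^-2)(2.903 x 10^-3)^2 = 1.16 × 10^-7
Q < Ksp, so no precipitate of Ca(OH)2 forms.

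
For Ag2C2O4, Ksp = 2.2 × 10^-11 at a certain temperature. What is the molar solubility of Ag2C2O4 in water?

Ag2C2O4(s) <=> 2 Ag^+ + C2O4^2-
Ksp = [Ag^+]^2[C2O4^2-]
Let s = molar solubility. Then [Ag^+] = 2s and [C2O4^2-] = s.
So Ksp = (2s)^2 × s = 4s^3
Solving, s = (2.2 × 10^-11/4)^(1/3) = 1.8 × 10^-4 M

s = 1.8e-4 M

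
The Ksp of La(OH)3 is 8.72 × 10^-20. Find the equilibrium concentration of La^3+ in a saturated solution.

[La^3+] = 7.54 × 10^-6 M

La(OH)3(s) ⇌ La^3+ + 3 OH^-
Ksp = [La^3+][OH^-]^3
For each mole of La(OH)3 that dissolves: [La^3+] = s, [OH^-] = 3s.
So Ksp = s × (3s)^3 = 27s^4
s = (8.72 × 10^-20 / 27)^(1/4) = 7.539 x 10^-6 M
[La^3+] = s = 7.54 × 10^-6 M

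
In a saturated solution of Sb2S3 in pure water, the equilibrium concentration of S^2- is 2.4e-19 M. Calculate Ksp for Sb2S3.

3.5 x 10^-94

Sb2S3(s) ⇌ 2 Sb^3+ + 3 S^2-
Stoichiometry gives [Sb^3+] = (2/3)[S^2-] = 1.60 × 10^-19 M.
Ksp = [Sb^3+]^2[S^2-]^3
Ksp = (1.60 × 10^-19)^2 × (2.4 x 10^-19)^3 = 3.5 × 10^-94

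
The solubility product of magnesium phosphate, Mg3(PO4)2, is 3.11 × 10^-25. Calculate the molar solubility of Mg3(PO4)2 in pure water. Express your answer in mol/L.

Mg3(PO4)2(s) ⇌ 3 Mg^2+(aq) + 2 PO4^3-(aq)
Ksp = [Mg^2+]^3[PO4^3-]^2
For each mole of Mg3(PO4)2 that dissolves: [Mg^2+] = 3s, [PO4^3-] = 2s.
So Ksp = (3s)^3 × (2s)^2 = 108s^5
s = (3.11 × 10^-25 / 108)^(1/5) = 4.92 × 10^-6 M

s ≈ 4.92 × 10^-6 M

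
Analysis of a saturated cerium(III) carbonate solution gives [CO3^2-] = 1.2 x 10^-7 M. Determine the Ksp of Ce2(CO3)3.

Ce2(CO3)3(s) ⇌ 2 Ce^3+(aq) + 3 CO3^2-(aq)
Stoichiometry gives [Ce^3+] = (2/3)[CO3^2-] = 8.00 × 10^-8 M.
Ksp = [Ce^3+]^2[CO3^2-]^3
Ksp = (8.00 × 10^-8)^2 × (1.2 x 10^-7)^3 = 1.1 x 10^-35

Ksp = 1.1 x 10^-35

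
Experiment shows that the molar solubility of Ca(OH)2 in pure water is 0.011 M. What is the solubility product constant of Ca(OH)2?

5.3e-6

Ca(OH)2(s) ⇌ Ca^2+ + 2 OH^-
Let s = molar solubility. Then [Ca^2+] = s and [OH^-] = 2s.
Ksp = [Ca^2+][OH^-]^2
Ksp = s(2s)^2 = 4s^3
With s = 1.1 × 10^-2: Ksp = 5.3 × 10^-6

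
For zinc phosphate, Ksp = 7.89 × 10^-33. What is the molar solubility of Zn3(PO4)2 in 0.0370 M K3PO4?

s ≈ 5.98 × 10^-11 M

Zn3(PO4)2(s) ⇌ 3 Zn^2+(aq) + 2 PO4^3-(aq)
Ksp = [Zn^2+]^3[PO4^3-]^2
Let s = moles of Zn3(PO4)2 that dissolve per litre. [Zn^2+] = 3s, [PO4^3-] = 0.0370 + 2s ≈ 0.0370 (common-ion effect: PO4^3- is already 0.0370 M).
Ksp ≈ (3s)^3 × (0.0370)^2
s = 5.98 × 10^-11 M
Check: 2s = 1.2 × 10^-10 ≪ 0.0370, so the approximation is valid.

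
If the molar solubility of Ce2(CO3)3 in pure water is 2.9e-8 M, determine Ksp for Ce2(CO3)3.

Ksp = 2.2 × 10^-36

Ce2(CO3)3(s) ⇌ 2 Ce^3+(aq) + 3 CO3^2-(aq)
With molar solubility s: [Ce^3+] = 2s, [CO3^2-] = 3s.
Ksp = [Ce^3+]^2[CO3^2-]^3
Ksp = (2s)^2(3s)^3 = 108s^5
With s = 2.9 × 10^-8: Ksp = 2.2 × 10^-36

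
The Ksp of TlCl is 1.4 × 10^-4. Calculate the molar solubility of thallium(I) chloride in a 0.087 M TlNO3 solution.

TlCl(s) <=> Tl^+(aq) + Cl^-(aq)
Ksp = [Tl^+][Cl^-]
Let s be the molar solubility in this solution. [Tl^+] = 0.087 + s ≈ 0.087, [Cl^-] = s (common-ion effect: Tl^+ is already 0.087 M).
Ksp ≈ 0.087 × s
s = 1.6 × 10^-3 M
Check: s = 1.6 × 10^-3 ≪ 0.087, so the approximation is valid.

s = 1.6e-3 M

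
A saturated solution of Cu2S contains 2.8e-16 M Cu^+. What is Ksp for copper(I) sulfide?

1.1 × 10^-47

Cu2S(s) ⇌ 2 Cu^+(aq) + S^2-(aq)
Stoichiometry gives [S^2-] = (1/2)[Cu^+] = 1.40 × 10^-16 M.
Ksp = [Cu^+]^2[S^2-]
Ksp = (2.8 × 10^-16)^2 × 1.40 × 10^-16 = 1.1 × 10^-47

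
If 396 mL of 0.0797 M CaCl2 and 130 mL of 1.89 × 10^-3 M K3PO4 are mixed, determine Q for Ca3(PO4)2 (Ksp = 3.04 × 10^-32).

Total volume = 396 + 130 = 526 mL.
[Ca^2+] = 7.97 × 10^-2 × (396/526) = 6.000 × 10^-2 M
[PO4^3-] = 1.89 × 10^-3 × (130/526) = 4.671 × 10^-4 M
Ca3(PO4)2(s) ⇌ 3 Ca^2+ + 2 PO4^3-, so Q = [Ca^2+]^3[PO4^3-]^2
Q = (6.000 × 10^-2)^3(4.671 x 10^-4)^2 = 4.71 × 10^-11
Q > Ksp, so Ca3(PO4)2 will precipitate.

Q = 4.71 × 10^-11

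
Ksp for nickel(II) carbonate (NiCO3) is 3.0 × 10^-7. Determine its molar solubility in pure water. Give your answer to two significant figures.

s = 5.5 x 10^-4 M

NiCO3(s) <=> Ni^2+ + CO3^2-
Ksp = [Ni^2+][CO3^2-]
If s mol/L of NiCO3 dissolves, [Ni^2+] = s and [CO3^2-] = s.
Ksp = (s)(s) = s^2
s = (3.0 × 10^-7)^(1/2) = 5.5 x 10^-4 M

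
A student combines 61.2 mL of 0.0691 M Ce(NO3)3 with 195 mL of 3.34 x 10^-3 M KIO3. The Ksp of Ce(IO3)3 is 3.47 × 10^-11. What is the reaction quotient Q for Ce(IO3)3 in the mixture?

Total volume = 61.2 + 195 = 256.2 mL.
[Ce^3+] = 6.91 × 10^-2 × (61.2/256.2) = 1.651 × 10^-2 M
[IO3^-] = 3.34 x 10^-3 × (195/256.2) = 2.542 × 10^-3 M
Ce(IO3)3(s) ⇌ Ce^3+ + 3 IO3^-, so Q = [Ce^3+][IO3^-]^3
Q = (1.651 x 10^-2)(2.542 × 10^-3)^3 = 2.71 × 10^-10
Q > Ksp, so Ce(IO3)3 will precipitate.

Q = 2.71 × 10^-10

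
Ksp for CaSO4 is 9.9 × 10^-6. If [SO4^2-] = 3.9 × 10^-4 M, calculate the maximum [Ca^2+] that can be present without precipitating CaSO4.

[Ca^2+] = 2.5 x 10^-2 M

CaSO4(s) ⇌ Ca^2+(aq) + SO4^2-(aq)
Ksp = [Ca^2+][SO4^2-]
Precipitation begins when Q = Ksp. With [SO4^2-] = 3.9 × 10^-4 M:
9.9 × 10^-6 = (3.9 × 10^-4) × [Ca^2+]
[Ca^2+] = (9.9 × 10^-6 / 3.9 x 10^-4) = 2.5 x 10^-2 M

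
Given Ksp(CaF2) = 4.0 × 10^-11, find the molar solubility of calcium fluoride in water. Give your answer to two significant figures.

s = 2.2 × 10^-4 M

CaF2(s) <=> Ca^2+(aq) + 2 F^-(aq)
Ksp = [Ca^2+][F^-]^2
Let s = molar solubility. Then [Ca^2+] = s and [F^-] = 2s.
So Ksp = s × (2s)^2 = 4s^3
Solving, s = (4.0 × 10^-11/4)^(1/3) = 2.2 x 10^-4 M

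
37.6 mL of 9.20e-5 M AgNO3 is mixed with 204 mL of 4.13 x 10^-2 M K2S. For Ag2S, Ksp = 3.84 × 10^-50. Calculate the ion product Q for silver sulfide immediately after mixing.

Q = 7.15e-12

Total volume = 37.6 + 204 = 241.6 mL.
[Ag^+] = 9.20 × 10^-5 × (37.6/241.6) = 1.432 × 10^-5 M
[S^2-] = 4.13 × 10^-2 × (204/241.6) = 3.487 x 10^-2 M
Ag2S(s) ⇌ 2 Ag^+(aq) + S^2-(aq), so Q = [Ag^+]^2[S^2-]
Q = (1.432 × 10^-5)^2(3.487 × 10^-2) = 7.15 × 10^-12
Q > Ksp, so Ag2S will precipitate.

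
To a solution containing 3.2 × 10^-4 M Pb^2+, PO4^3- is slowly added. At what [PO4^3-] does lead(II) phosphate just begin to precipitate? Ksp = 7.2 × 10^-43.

Pb3(PO4)2(s) ⇌ 3 Pb^2+ + 2 PO4^3-
Ksp = [Pb^2+]^3[PO4^3-]^2
Precipitation begins when Q = Ksp. With [Pb^2+] = 3.2 × 10^-4 M:
7.2 × 10^-43 = (3.2 × 10^-4)^3 × [PO4^3-]^2
[PO4^3-] = (7.2 × 10^-43 / 3.28 × 10^-11)^(1/2) = 1.5 x 10^-16 M

[PO4^3-] ≈ 1.5 × 10^-16 M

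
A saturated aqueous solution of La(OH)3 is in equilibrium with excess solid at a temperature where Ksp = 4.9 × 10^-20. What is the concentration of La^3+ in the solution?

La(OH)3(s) ⇌ La^3+(aq) + 3 OH^-(aq)
Ksp = [La^3+][OH^-]^3
Let s = molar solubility. Then [La^3+] = s and [OH^-] = 3s.
So Ksp = s × (3s)^3 = 27s^4
s^4 = 4.9 × 10^-20 / 27, so s = 6.53 × 10^-6 M
[La^3+] = s = 6.5 × 10^-6 M

6.5e-6 M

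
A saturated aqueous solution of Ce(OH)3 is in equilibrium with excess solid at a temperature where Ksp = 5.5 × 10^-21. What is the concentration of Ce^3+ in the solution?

[Ce^3+] ≈ 3.8 × 10^-6 M

Ce(OH)3(s) ⇌ Ce^3+(aq) + 3 OH^-(aq)
Ksp = [Ce^3+][OH^-]^3
With molar solubility s: [Ce^3+] = s, [OH^-] = 3s.
Ksp = s(3s)^3 = 27s^4
Solving, s = (5.5 × 10^-21/27)^(1/4) = 3.78 × 10^-6 M
[Ce^3+] = s = 3.8 × 10^-6 M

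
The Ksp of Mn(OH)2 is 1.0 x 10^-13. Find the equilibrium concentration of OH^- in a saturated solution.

Mn(OH)2(s) ⇌ Mn^2+(aq) + 2 OH^-(aq)
Ksp = [Mn^2+][OH^-]^2
Let s = molar solubility. Then [Mn^2+] = s and [OH^-] = 2s.
Ksp = s(2s)^2 = 4s^3
Solving, s = (1.0 x 10^-13/4)^(1/3) = 2.92 x 10^-5 M
[OH^-] = 2s = 5.8 x 10^-5 M

5.8 x 10^-5 M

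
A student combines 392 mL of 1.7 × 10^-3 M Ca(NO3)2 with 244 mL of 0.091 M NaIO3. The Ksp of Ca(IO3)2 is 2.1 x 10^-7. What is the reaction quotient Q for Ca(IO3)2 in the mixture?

Total volume = 392 + 244 = 636 mL.
[Ca^2+] = 1.7 × 10^-3 × (392/636) = 1.05 x 10^-3 M
[IO3^-] = 9.1 x 10^-2 × (244/636) = 3.49 × 10^-2 M
Ca(IO3)2(s) ⇌ Ca^2+ + 2 IO3^-, so Q = [Ca^2+][IO3^-]^2
Q = (1.05 × 10^-3)(3.49 × 10^-2)^2 = 1.3 × 10^-6
Q > Ksp, so Ca(IO3)2 will precipitate.

1.3 x 10^-6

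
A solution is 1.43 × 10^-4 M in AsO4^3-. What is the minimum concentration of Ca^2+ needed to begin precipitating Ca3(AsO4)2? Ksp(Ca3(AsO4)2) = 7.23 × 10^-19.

3.28 x 10^-4 M

Ca3(AsO4)2(s) ⇌ 3 Ca^2+(aq) + 2 AsO4^3-(aq)
Ksp = [Ca^2+]^3[AsO4^3-]^2
Precipitation begins when Q = Ksp. With [AsO4^3-] = 1.43 × 10^-4 M:
7.23 × 10^-19 = (1.43 × 10^-4)^2 × [Ca^2+]^3
[Ca^2+] = (7.23 × 10^-19 / 2.045 x 10^-8)^(1/3) = 3.28 × 10^-4 M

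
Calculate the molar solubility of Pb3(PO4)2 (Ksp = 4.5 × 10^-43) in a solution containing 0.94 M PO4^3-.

s = 2.7e-15 M

Pb3(PO4)2(s) <=> 3 Pb^2+(aq) + 2 PO4^3-(aq)
Ksp = [Pb^2+]^3[PO4^3-]^2
Let s be the molar solubility in this solution. [Pb^2+] = 3s, [PO4^3-] = 0.94 + 2s ≈ 0.94 (common-ion effect: PO4^3- is already 0.94 M).
Ksp ≈ (3s)^3 × (0.94)^2
s = 2.7 × 10^-15 M
Check: 2s = 5.3 × 10^-15 ≪ 0.94, so the approximation is valid.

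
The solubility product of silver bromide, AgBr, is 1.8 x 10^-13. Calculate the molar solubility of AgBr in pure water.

s = 4.2 x 10^-7 M

AgBr(s) ⇌ Ag^+ + Br^-
Ksp = [Ag^+][Br^-]
With molar solubility s: [Ag^+] = s, [Br^-] = s.
Ksp = (s)(s) = s^2
s = (1.8 x 10^-13)^(1/2) = 4.2 x 10^-7 M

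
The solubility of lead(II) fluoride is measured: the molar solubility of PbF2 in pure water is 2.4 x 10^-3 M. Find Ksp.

Ksp = 5.5e-8

PbF2(s) ⇌ Pb^2+(aq) + 2 F^-(aq)
With molar solubility s: [Pb^2+] = s, [F^-] = 2s.
Ksp = [Pb^2+][F^-]^2
Substituting: Ksp = s(2s)^2 = 4s^3
Ksp = 4 × (2.4 x 10^-3)^3 = 5.5 x 10^-8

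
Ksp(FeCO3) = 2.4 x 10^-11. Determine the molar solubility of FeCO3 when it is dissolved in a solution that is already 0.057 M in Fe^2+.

s ≈ 4.2 x 10^-10 M

FeCO3(s) <=> Fe^2+ + CO3^2-
Ksp = [Fe^2+][CO3^2-]
Let s = moles of FeCO3 that dissolve per litre. [Fe^2+] = 0.057 + s ≈ 0.057, [CO3^2-] = s (common-ion effect: Fe^2+ is already 0.057 M).
Ksp ≈ 0.057 × s
s = 4.2 × 10^-10 M
Check: s = 4.2 × 10^-10 ≪ 0.057, so the approximation is valid.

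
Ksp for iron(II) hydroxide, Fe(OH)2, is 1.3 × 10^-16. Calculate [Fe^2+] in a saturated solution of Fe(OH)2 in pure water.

Fe(OH)2(s) ⇌ Fe^2+(aq) + 2 OH^-(aq)
Ksp = [Fe^2+][OH^-]^2
With molar solubility s: [Fe^2+] = s, [OH^-] = 2s.
Ksp = s(2s)^2 = 4s^3
Solving, s = (1.3 × 10^-16/4)^(1/3) = 3.19 × 10^-6 M
[Fe^2+] = s = 3.2 x 10^-6 M

[Fe^2+] ≈ 3.2e-6 M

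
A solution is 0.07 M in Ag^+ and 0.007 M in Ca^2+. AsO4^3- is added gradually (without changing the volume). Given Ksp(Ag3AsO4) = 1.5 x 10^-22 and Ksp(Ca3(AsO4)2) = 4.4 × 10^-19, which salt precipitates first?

Ag3AsO4

Each salt begins to precipitate when Q = Ksp, i.e. when [AsO4^3-] reaches its threshold.
For Ag3AsO4: 1.5 x 10^-22 = (0.07)^3 × [AsO4^3-]  ⇒  [AsO4^3-] = 4.4 × 10^-19 M.
For Ca3(AsO4)2: 4.4 × 10^-19 = (0.007)^3 × [AsO4^3-]^2  ⇒  [AsO4^3-] = 1.1 × 10^-6 M.
The salt with the lower threshold [AsO4^3-] precipitates first: Ag3AsO4.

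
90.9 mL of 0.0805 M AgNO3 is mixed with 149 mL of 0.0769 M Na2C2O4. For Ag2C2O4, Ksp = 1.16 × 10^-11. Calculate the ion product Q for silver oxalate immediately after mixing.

Q = 4.44 × 10^-5

Total volume = 90.9 + 149 = 239.9 mL.
[Ag^+] = 8.05 × 10^-2 × (90.9/239.9) = 3.050 × 10^-2 M
[C2O4^2-] = 7.69 × 10^-2 × (149/239.9) = 4.776 × 10^-2 M
Ag2C2O4(s) ⇌ 2 Ag^+(aq) + C2O4^2-(aq), so Q = [Ag^+]^2[C2O4^2-]
Q = (3.050 × 10^-2)^2(4.776 × 10^-2) = 4.44 × 10^-5
Q > Ksp, so Ag2C2O4 will precipitate.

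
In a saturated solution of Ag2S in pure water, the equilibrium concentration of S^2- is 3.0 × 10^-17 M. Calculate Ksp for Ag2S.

Ag2S(s) ⇌ 2 Ag^+ + S^2-
Stoichiometry gives [Ag^+] = (2/1)[S^2-] = 6.00 × 10^-17 M.
Ksp = [Ag^+]^2[S^2-]
Ksp = (6.00 x 10^-17)^2 × 3.0 × 10^-17 = 1.1 x 10^-49

Ksp ≈ 1.1e-49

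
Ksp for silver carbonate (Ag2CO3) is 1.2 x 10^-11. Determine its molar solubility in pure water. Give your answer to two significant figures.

Ag2CO3(s) ⇌ 2 Ag^+ + CO3^2-
Ksp = [Ag^+]^2[CO3^2-]
For each mole of Ag2CO3 that dissolves: [Ag^+] = 2s, [CO3^2-] = s.
Ksp = (2s)^2s = 4s^3
s = (1.2 x 10^-11 / 4)^(1/3) = 1.4 × 10^-4 M

s ≈ 1.4 x 10^-4 M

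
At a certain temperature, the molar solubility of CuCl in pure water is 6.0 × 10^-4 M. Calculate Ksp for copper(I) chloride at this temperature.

CuCl(s) ⇌ Cu^+ + Cl^-
For each mole of CuCl that dissolves: [Cu^+] = s, [Cl^-] = s.
Ksp = [Cu^+][Cl^-]
Ksp = s × s = s^2
With s = 6.0 × 10^-4: Ksp = 3.6 × 10^-7

Ksp ≈ 3.6 × 10^-7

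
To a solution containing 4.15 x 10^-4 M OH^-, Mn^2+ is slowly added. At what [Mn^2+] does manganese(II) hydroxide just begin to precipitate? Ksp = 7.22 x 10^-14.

4.19 x 10^-7 M

Mn(OH)2(s) ⇌ Mn^2+(aq) + 2 OH^-(aq)
Ksp = [Mn^2+][OH^-]^2
Precipitation begins when Q = Ksp. With [OH^-] = 4.15 x 10^-4 M:
7.22 x 10^-14 = (4.15 x 10^-4)^2 × [Mn^2+]
[Mn^2+] = (7.22 x 10^-14 / 1.722 × 10^-7) = 4.19 × 10^-7 M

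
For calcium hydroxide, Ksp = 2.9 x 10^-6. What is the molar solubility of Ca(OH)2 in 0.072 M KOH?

Ca(OH)2(s) ⇌ Ca^2+ + 2 OH^-
Ksp = [Ca^2+][OH^-]^2
Let s be the molar solubility in this solution. [Ca^2+] = s, [OH^-] = 0.072 + 2s ≈ 0.072 (since OH^- from KOH dominates).
Ksp ≈ s × (0.072)^2
s = 5.6 × 10^-4 M
Check: 2s = 1.1 x 10^-3 ≪ 0.072, so the approximation is valid.

5.6e-4 M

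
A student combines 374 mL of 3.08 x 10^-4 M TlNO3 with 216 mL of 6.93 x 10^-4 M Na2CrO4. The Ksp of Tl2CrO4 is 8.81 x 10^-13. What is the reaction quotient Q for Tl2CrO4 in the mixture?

Q = 9.67e-12

Total volume = 374 + 216 = 590 mL.
[Tl^+] = 3.08 x 10^-4 × (374/590) = 1.952 × 10^-4 M
[CrO4^2-] = 6.93 × 10^-4 × (216/590) = 2.537 × 10^-4 M
Tl2CrO4(s) <=> 2 Tl^+(aq) + CrO4^2-(aq), so Q = [Tl^+]^2[CrO4^2-]
Q = (1.952 × 10^-4)^2(2.537 × 10^-4) = 9.67 × 10^-12
Q > Ksp, so Tl2CrO4 will precipitate.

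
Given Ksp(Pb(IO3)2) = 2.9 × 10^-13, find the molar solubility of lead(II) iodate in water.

s = 4.2 x 10^-5 M

Pb(IO3)2(s) ⇌ Pb^2+(aq) + 2 IO3^-(aq)
Ksp = [Pb^2+][IO3^-]^2
With molar solubility s: [Pb^2+] = s, [IO3^-] = 2s.
Ksp = s(2s)^2 = 4s^3
s^3 = 2.9 × 10^-13 / 4, so s = 4.2 x 10^-5 M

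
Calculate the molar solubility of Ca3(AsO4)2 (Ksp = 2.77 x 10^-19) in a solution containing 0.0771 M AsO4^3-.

s ≈ 1.20e-6 M

Ca3(AsO4)2(s) <=> 3 Ca^2+ + 2 AsO4^3-
Ksp = [Ca^2+]^3[AsO4^3-]^2
If s mol/L dissolves here, [Ca^2+] = 3s, [AsO4^3-] = 0.0771 + 2s ≈ 0.0771 (since the AsO4^3- already present dominates).
Ksp ≈ (3s)^3 × (0.0771)^2
s = 1.20 × 10^-6 M
Check: 2s = 2.4 × 10^-6 ≪ 0.0771, so the approximation is valid.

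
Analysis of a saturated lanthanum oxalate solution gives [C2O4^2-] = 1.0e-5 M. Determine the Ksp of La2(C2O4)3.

Ksp = 4.4 × 10^-26

La2(C2O4)3(s) ⇌ 2 La^3+(aq) + 3 C2O4^2-(aq)
Stoichiometry gives [La^3+] = (2/3)[C2O4^2-] = 6.67 x 10^-6 M.
Ksp = [La^3+]^2[C2O4^2-]^3
Ksp = (6.67 × 10^-6)^2 × (1.0 × 10^-5)^3 = 4.4 × 10^-26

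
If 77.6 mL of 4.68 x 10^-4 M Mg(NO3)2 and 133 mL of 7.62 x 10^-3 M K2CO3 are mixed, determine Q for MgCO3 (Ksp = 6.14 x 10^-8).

Total volume = 77.6 + 133 = 210.6 mL.
[Mg^2+] = 4.68 x 10^-4 × (77.6/210.6) = 1.724 x 10^-4 M
[CO3^2-] = 7.62 × 10^-3 × (133/210.6) = 4.812 × 10^-3 M
MgCO3(s) ⇌ Mg^2+(aq) + CO3^2-(aq), so Q = [Mg^2+][CO3^2-]
Q = (1.724 × 10^-4)(4.812 x 10^-3) = 8.30 × 10^-7
Q > Ksp, so MgCO3 will precipitate.

8.30 × 10^-7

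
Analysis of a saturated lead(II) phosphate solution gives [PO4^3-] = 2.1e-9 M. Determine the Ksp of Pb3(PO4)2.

Pb3(PO4)2(s) <=> 3 Pb^2+(aq) + 2 PO4^3-(aq)
Stoichiometry gives [Pb^2+] = (3/2)[PO4^3-] = 3.15 × 10^-9 M.
Ksp = [Pb^2+]^3[PO4^3-]^2
Ksp = (3.15 x 10^-9)^3 × (2.1 × 10^-9)^2 = 1.4 × 10^-43

Ksp = 1.4e-43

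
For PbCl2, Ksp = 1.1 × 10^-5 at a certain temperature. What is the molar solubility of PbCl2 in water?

s ≈ 1.4 × 10^-2 M

PbCl2(s) ⇌ Pb^2+ + 2 Cl^-
Ksp = [Pb^2+][Cl^-]^2
Let s = molar solubility. Then [Pb^2+] = s and [Cl^-] = 2s.
Substituting: Ksp = s(2s)^2 = 4s^3
s^3 = 1.1 × 10^-5 / 4, so s = 1.4 × 10^-2 M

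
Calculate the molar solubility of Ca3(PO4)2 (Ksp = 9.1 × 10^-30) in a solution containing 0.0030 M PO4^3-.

3.3 x 10^-9 M

Ca3(PO4)2(s) <=> 3 Ca^2+(aq) + 2 PO4^3-(aq)
Ksp = [Ca^2+]^3[PO4^3-]^2
Let s = moles of Ca3(PO4)2 that dissolve per litre. [Ca^2+] = 3s, [PO4^3-] = 0.0030 + 2s ≈ 0.0030 (common-ion effect: PO4^3- is already 0.0030 M).
Ksp ≈ (3s)^3 × (0.0030)^2
s = 3.3 × 10^-9 M
Check: 2s = 6.7 x 10^-9 ≪ 0.0030, so the approximation is valid.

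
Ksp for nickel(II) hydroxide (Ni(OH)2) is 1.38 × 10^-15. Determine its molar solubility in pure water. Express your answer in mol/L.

s = 7.01 x 10^-6 M

Ni(OH)2(s) ⇌ Ni^2+(aq) + 2 OH^-(aq)
Ksp = [Ni^2+][OH^-]^2
Let s = molar solubility. Then [Ni^2+] = s and [OH^-] = 2s.
So Ksp = s × (2s)^2 = 4s^3
s = (1.38 × 10^-15 / 4)^(1/3) = 7.01 × 10^-6 M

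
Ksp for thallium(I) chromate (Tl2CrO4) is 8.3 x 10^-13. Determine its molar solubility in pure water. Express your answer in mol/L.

s = 5.9 × 10^-5 M

Tl2CrO4(s) <=> 2 Tl^+ + CrO4^2-
Ksp = [Tl^+]^2[CrO4^2-]
For each mole of Tl2CrO4 that dissolves: [Tl^+] = 2s, [CrO4^2-] = s.
Substituting: Ksp = (2s)^2s = 4s^3
s^3 = 8.3 x 10^-13 / 4, so s = 5.9 x 10^-5 M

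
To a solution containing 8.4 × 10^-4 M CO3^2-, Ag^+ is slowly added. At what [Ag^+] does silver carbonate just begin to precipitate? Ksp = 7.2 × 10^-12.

Ag2CO3(s) ⇌ 2 Ag^+(aq) + CO3^2-(aq)
Ksp = [Ag^+]^2[CO3^2-]
Precipitation begins when Q = Ksp. With [CO3^2-] = 8.4 × 10^-4 M:
7.2 × 10^-12 = (8.4 × 10^-4) × [Ag^+]^2
[Ag^+] = (7.2 × 10^-12 / 8.4 × 10^-4)^(1/2) = 9.3 × 10^-5 M

[Ag^+] ≈ 9.3 x 10^-5 M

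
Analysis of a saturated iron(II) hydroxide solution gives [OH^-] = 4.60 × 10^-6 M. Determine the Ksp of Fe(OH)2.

Fe(OH)2(s) ⇌ Fe^2+(aq) + 2 OH^-(aq)
Stoichiometry gives [Fe^2+] = (1/2)[OH^-] = 2.300 × 10^-6 M.
Ksp = [Fe^2+][OH^-]^2
Ksp = 2.300 × 10^-6 × (4.60 × 10^-6)^2 = 4.87 × 10^-17

Ksp = 4.87 × 10^-17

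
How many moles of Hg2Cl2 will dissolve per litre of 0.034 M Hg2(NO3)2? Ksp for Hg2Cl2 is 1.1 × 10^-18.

s ≈ 2.8e-9 M

Hg2Cl2(s) ⇌ Hg2^2+ + 2 Cl^-
Ksp = [Hg2^2+][Cl^-]^2
Let s = moles of Hg2Cl2 that dissolve per litre. [Hg2^2+] = 0.034 + s ≈ 0.034, [Cl^-] = 2s (Ksp is small, so little additional dissolves).
Ksp ≈ 0.034 × (2s)^2
s = 2.8 × 10^-9 M
Check: s = 2.8 x 10^-9 ≪ 0.034, so the approximation is valid.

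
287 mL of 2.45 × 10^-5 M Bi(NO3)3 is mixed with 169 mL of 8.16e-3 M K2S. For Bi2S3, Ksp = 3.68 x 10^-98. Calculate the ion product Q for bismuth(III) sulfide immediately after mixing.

Total volume = 287 + 169 = 456 mL.
[Bi^3+] = 2.45 × 10^-5 × (287/456) = 1.542 x 10^-5 M
[S^2-] = 8.16 × 10^-3 × (169/456) = 3.024 × 10^-3 M
Bi2S3(s) <=> 2 Bi^3+ + 3 S^2-, so Q = [Bi^3+]^2[S^2-]^3
Q = (1.542 × 10^-5)^2(3.024 × 10^-3)^3 = 6.58 x 10^-18
Q > Ksp, so Bi2S3 will precipitate.

6.58e-18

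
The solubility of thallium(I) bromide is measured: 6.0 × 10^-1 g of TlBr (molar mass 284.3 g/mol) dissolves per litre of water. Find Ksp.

Molar solubility s = (6.0 x 10^-1 g/L) / (284.3 g/mol) = 2.11 × 10^-3 M.
TlBr(s) ⇌ Tl^+ + Br^-
Let s = molar solubility. Then [Tl^+] = s and [Br^-] = s.
Ksp = [Tl^+][Br^-]
Ksp = s × s = s^2
With s = 2.11 x 10^-3: Ksp = 4.5 x 10^-6

4.5e-6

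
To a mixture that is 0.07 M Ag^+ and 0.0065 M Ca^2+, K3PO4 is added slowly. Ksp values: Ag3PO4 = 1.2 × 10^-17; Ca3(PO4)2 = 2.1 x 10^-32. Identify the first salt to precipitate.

Ag3PO4

Precipitation of each salt starts when its ion product equals its Ksp.
For Ag3PO4: 1.2 × 10^-17 = (0.07)^3 × [PO4^3-]  ⇒  [PO4^3-] = 3.5 × 10^-14 M.
For Ca3(PO4)2: 2.1 x 10^-32 = (0.0065)^3 × [PO4^3-]^2  ⇒  [PO4^3-] = 2.8 × 10^-13 M.
The salt with the lower threshold [PO4^3-] precipitates first: Ag3PO4.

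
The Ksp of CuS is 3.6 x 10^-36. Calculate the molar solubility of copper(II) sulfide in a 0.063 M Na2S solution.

CuS(s) ⇌ Cu^2+ + S^2-
Ksp = [Cu^2+][S^2-]
If s mol/L dissolves here, [Cu^2+] = s, [S^2-] = 0.063 + s ≈ 0.063 (common-ion effect: S^2- is already 0.063 M).
Ksp ≈ s × 0.063
s = 5.7 × 10^-35 M
Check: s = 5.7 × 10^-35 ≪ 0.063, so the approximation is valid.

s = 5.7 × 10^-35 M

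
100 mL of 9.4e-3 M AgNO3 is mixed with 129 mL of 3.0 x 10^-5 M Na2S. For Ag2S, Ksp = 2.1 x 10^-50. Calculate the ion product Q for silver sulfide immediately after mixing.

2.8 x 10^-10

Total volume = 100 + 129 = 229 mL.
[Ag^+] = 9.4 × 10^-3 × (100/229) = 4.10 × 10^-3 M
[S^2-] = 3.0 × 10^-5 × (129/229) = 1.69 × 10^-5 M
Ag2S(s) ⇌ 2 Ag^+(aq) + S^2-(aq), so Q = [Ag^+]^2[S^2-]
Q = (4.10 x 10^-3)^2(1.69 × 10^-5) = 2.8 × 10^-10
Q > Ksp, so Ag2S will precipitate.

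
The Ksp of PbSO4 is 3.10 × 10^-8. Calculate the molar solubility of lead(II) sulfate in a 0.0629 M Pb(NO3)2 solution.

PbSO4(s) <=> Pb^2+(aq) + SO4^2-(aq)
Ksp = [Pb^2+][SO4^2-]
Let s = moles of PbSO4 that dissolve per litre. [Pb^2+] = 0.0629 + s ≈ 0.0629, [SO4^2-] = s (Ksp is small, so little additional dissolves).
Ksp ≈ 0.0629 × s
s = 4.93 x 10^-7 M
Check: s = 4.9 x 10^-7 ≪ 0.0629, so the approximation is valid.

s = 4.93e-7 M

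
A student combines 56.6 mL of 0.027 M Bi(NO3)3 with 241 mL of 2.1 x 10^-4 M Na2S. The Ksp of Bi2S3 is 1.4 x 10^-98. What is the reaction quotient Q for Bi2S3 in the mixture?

Total volume = 56.6 + 241 = 297.6 mL.
[Bi^3+] = 2.7 × 10^-2 × (56.6/297.6) = 5.14 × 10^-3 M
[S^2-] = 2.1 × 10^-4 × (241/297.6) = 1.70 x 10^-4 M
Bi2S3(s) ⇌ 2 Bi^3+(aq) + 3 S^2-(aq), so Q = [Bi^3+]^2[S^2-]^3
Q = (5.14 × 10^-3)^2(1.70 x 10^-4)^3 = 1.3 x 10^-16
Q > Ksp, so Bi2S3 will precipitate.

Q = 1.3 × 10^-16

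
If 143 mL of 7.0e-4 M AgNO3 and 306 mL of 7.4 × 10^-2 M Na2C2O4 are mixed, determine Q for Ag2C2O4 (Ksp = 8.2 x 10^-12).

Q = 2.5e-9

Total volume = 143 + 306 = 449 mL.
[Ag^+] = 7.0 x 10^-4 × (143/449) = 2.23 x 10^-4 M
[C2O4^2-] = 7.4 × 10^-2 × (306/449) = 5.04 x 10^-2 M
Ag2C2O4(s) <=> 2 Ag^+ + C2O4^2-, so Q = [Ag^+]^2[C2O4^2-]
Q = (2.23 × 10^-4)^2(5.04 × 10^-2) = 2.5 × 10^-9
Q > Ksp, so Ag2C2O4 will precipitate.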